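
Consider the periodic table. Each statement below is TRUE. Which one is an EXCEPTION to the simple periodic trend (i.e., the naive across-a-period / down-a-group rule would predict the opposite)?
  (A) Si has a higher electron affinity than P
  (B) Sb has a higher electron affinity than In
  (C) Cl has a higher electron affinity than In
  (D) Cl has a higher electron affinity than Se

(A)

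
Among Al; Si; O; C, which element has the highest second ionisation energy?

IE_2 is the cost of taking one more electron from the +1 cation: Al⁺ still has 2 valence electrons; Si⁺ still has 3 valence electrons; O⁺ still has 5 valence electrons; C⁺ still has 3 valence electrons.
All are still removing valence electrons, so compare the +1 ions as you would atoms: IE_2 generally rises across a period (higher Z_eff) and falls down a group (larger shell), subject to the usual subshell exceptions.
Valence configurations: Al⁺ [Ne]3s², Si⁺ [Ne]3s²3p¹, O⁺ [He]2s²2p³, C⁺ [He]2s²2p¹.
Si⁺ loses a lone 3p electron whereas Al⁺ must break into a filled 3s² pair, so IE_2(Al) > IE_2(Si) even though Si has the higher nuclear charge.
The numbers (kJ/mol): Al 1817, Si 1577, O 3388, C 2353.
Overall IE_2 order: Si < Al < C < O.

O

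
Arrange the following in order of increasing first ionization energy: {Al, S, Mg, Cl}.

Mg is in period 3, group 2; Al is in period 3, group 13; S is in period 3, group 16; Cl is in period 3, group 17.
Removing the outermost electron gets harder across a period and easier down a group.
All lie in period 3; the across-period trend (first ionization energy increases left to right) applies, with the exception below.
Note the exception: Mg has a higher first ionization energy than Al, contrary to the simple trend — Al's single 3p electron is easier to remove than one from Mg's filled 3s².
For reference (kJ/mol): Mg 738, Al 578, S 1000, Cl 1251.
So from lowest to highest: Al < Mg < S < Cl.

Al < Mg < S < Cl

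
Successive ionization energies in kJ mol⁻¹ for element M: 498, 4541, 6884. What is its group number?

Look for the largest jump between consecutive ionization energies: IE2/IE1 ≈ 9.1, far larger than any earlier ratio.
That jump marks the point where a core electron is being removed. So the atom has 1 valence electron.
A main-group element with 1 valence electron is in group 1.

Group 1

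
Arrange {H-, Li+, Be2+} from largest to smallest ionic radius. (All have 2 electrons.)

H-, Li+, Be2+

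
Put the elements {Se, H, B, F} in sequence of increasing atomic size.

H < F < B < Se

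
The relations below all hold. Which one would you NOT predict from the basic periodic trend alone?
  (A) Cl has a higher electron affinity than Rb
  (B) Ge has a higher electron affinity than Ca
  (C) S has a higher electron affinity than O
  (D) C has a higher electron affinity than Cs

The general trend: electron affinity increases across a period and decreases down a group.
(A) Cl (period 3, group 17) vs Rb (period 5, group 1): the stated order agrees with the simple trend.
(B) Ge (period 4, group 14) vs Ca (period 4, group 2): the stated order agrees with the simple trend.
(C) S (period 3, group 16) vs O (period 2, group 16): the stated order contradicts the simple trend.
(D) C (period 2, group 14) vs Cs (period 6, group 1): the stated order agrees with the simple trend.
The exception is (C): the compact 2p subshell of O repels the added electron more than S's larger 3p does.

(C)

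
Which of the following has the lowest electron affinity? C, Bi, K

C is in period 2, group 14; K is in period 4, group 1; Bi is in period 6, group 15.
EA tends to increase across a period and decrease down a group, though the pattern is less regular than for IE or radius.
Here both period and group differ, so the two effects have to be weighed against each other.
Bi > K: period and group pull opposite ways; the across-period shift dominates (91 vs 48 kJ/mol).
C > Bi: period and group pull opposite ways; the down-group shift dominates (122 vs 91 kJ/mol).
Tabulated electron affinity (kJ/mol): C 122, K 48, Bi 91.
The lowest electron affinity among these belongs to K.

K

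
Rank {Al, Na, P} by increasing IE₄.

P, Na, Al

Consider each +3 ion: Al³⁺ is the bare [Ne] core; Na³⁺ is already 2 electrons into the core; P³⁺ still has 2 valence electrons.
Breaking into a closed-shell core is much more expensive than removing a leftover valence electron — Na and Al have the largest IE_4 here.
Approximate IE_4 values (kJ/mol): Al 11577, Na 9543, P 4964.
Overall IE_4 order: P < Na < Al.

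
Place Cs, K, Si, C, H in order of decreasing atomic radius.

H is in period 1, group 1; C is in period 2, group 14; Si is in period 3, group 14; K is in period 4, group 1; Cs is in period 6, group 1.
Moving right in a period, electrons are added to the same shell under a stronger nuclear pull, so atoms get smaller; moving down, a new shell is opened and atoms get larger.
These span different periods and groups, so the two trends combine.
C > H: period and group pull opposite ways; the down-group shift dominates (75 vs 32 pm).
Si > C: Si sits below C in group 14, so the down-group effect alone puts Si larger.
K > Si: relative to Si, both the across-period and down-group shifts push K's atomic radius up.
Cs > K: they share group 1; the group trend gives Cs the larger value.
Tabulated atomic radius (pm): H 32, C 75, Si 116, K 196, Cs 232.
So from largest to smallest: Cs > K > Si > C > H.

Cs, K, Si, C, H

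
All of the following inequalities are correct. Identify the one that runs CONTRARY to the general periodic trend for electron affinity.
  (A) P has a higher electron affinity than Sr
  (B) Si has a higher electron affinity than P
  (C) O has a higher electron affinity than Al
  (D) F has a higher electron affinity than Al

(B)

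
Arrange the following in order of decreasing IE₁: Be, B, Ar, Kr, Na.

Ar > Kr > Be > B > Na

Be is in period 2, group 2; B is in period 2, group 13; Na is in period 3, group 1; Ar is in period 3, group 18; Kr is in period 4, group 18.
Across a period the outer electron is held more tightly (higher IE₁); down a group it sits in a higher shell, more shielded, and comes off more easily.
Here both period and group differ, so the two effects have to be weighed against each other.
B > Na: relative to Na, both the across-period and down-group shifts push B's first ionization energy up.
Be > B: this pair runs against the simple trend — see the exception note.
Kr > Be: the two effects oppose for this pair; the across-period effect wins (1351 vs 900 kJ/mol).
Ar > Kr: they share group 18; the group trend gives Ar the larger value.
Note the exception: Be has a higher first ionization energy than B, contrary to the simple trend — removing B's lone 2p electron is easier than breaking Be's filled 2s².
Tabulated first ionization energy (kJ/mol): Be 900, B 801, Na 496, Ar 1521, Kr 1351.
So from highest to lowest: Ar > Kr > Be > B > Na.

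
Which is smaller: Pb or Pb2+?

Forming Pb2+ removes 2 electrons from Pb. Fewer electrons for the same nuclear charge means less shielding and a higher Z_eff on the remaining electrons.
A cation is smaller than its parent atom: Pb2+ < Pb.

Pb2+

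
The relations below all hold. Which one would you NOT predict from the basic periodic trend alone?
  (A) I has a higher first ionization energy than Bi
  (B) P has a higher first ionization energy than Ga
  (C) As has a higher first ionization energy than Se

The general trend: first ionization energy increases across a period and decreases down a group.
(A) I (period 5, group 17) vs Bi (period 6, group 15): the stated order agrees with the simple trend.
(B) P (period 3, group 15) vs Ga (period 4, group 13): the stated order agrees with the simple trend.
(C) As (period 4, group 15) vs Se (period 4, group 16): the stated order contradicts the simple trend.
The exception is (C): Se (4p⁴) ionizes more easily than half-filled As (4p³).

(C)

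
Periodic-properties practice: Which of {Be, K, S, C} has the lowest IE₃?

IE_3 is the cost of taking one more electron from the +2 cation: Be²⁺ is the bare [He] core; K²⁺ is already 1 electron into the core; S²⁺ still has 4 valence electrons; C²⁺ still has 2 valence electrons.
Usually core removal costs more than valence removal, but here the competition is close: a tightly held n=2 valence electron can cost more to remove than an n=3 core electron, so the actual values have to decide it.
Valence configurations: S²⁺ [Ne]3s²3p², C²⁺ [He]2s².
Tabulated IE_3 (kJ/mol): Be 14849, K 4420, S 3357, C 4620.
So the third ionization energies run S < K < C < Be.

S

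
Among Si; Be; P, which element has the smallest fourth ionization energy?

Si

After 3 electrons have been removed, what remains? Si³⁺ still has 1 valence electron; Be³⁺ is already 1 electron into the core; P³⁺ still has 2 valence electrons.
Core electrons are held far more tightly than valence electrons, so Be tops the IE_4 order.
Valence configurations: Si³⁺ [Ne]3s¹, P³⁺ [Ne]3s².
Tabulated IE_4 (kJ/mol): Si 4356, Be 21007, P 4964.
Overall IE_4 order: Si < P < Be.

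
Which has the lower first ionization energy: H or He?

H

H is in period 1, group 1; He is in period 1, group 18.
Removing the outermost electron gets harder across a period and easier down a group.
All lie in period 1, so first ionization energy increases left to right.
So H has the lower first ionization energy (H < He).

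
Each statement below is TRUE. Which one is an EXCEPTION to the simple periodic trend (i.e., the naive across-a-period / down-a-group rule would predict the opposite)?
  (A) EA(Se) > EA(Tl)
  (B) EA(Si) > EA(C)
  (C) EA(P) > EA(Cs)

The general trend: electron affinity increases across a period and decreases down a group.
(A) Se (period 4, group 16) vs Tl (period 6, group 13): the stated order agrees with the simple trend.
(B) Si (period 3, group 14) vs C (period 2, group 14): the stated order contradicts the simple trend.
(C) P (period 3, group 15) vs Cs (period 6, group 1): the stated order agrees with the simple trend.
The exception is (B): Si's larger, more diffuse 3p orbitals accept an added electron slightly more readily than C's compact 2p.

(B)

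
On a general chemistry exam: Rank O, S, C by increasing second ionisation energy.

S, C, O

After 1 electron has been removed, what remains? O⁺ still has 5 valence electrons; S⁺ still has 5 valence electrons; C⁺ still has 3 valence electrons.
All are still removing valence electrons, so compare the +1 ions as you would atoms: IE_2 generally rises across a period (higher Z_eff) and falls down a group (larger shell), subject to the usual subshell exceptions.
Valence configurations: O⁺ [He]2s²2p³, S⁺ [Ne]3s²3p³, C⁺ [He]2s²2p¹.
Tabulated IE_2 (kJ/mol): O 3388, S 2252, C 2353.
Putting it together, IE_2: S < C < O.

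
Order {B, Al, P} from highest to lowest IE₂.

B > P > Al

IE_2 is the cost of taking one more electron from the +1 cation: B⁺ still has 2 valence electrons; Al⁺ still has 2 valence electrons; P⁺ still has 4 valence electrons.
All are still removing valence electrons, so compare the +1 ions as you would atoms: IE_2 generally rises across a period (higher Z_eff) and falls down a group (larger shell), subject to the usual subshell exceptions.
Valence configurations: B⁺ [He]2s², Al⁺ [Ne]3s², P⁺ [Ne]3s²3p².
The numbers (kJ/mol): B 2427, Al 1817, P 1907.
Overall IE_2 order: Al < P < B.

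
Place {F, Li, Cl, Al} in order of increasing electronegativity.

Li is in period 2, group 1; F is in period 2, group 17; Al is in period 3, group 13; Cl is in period 3, group 17.
Smaller atoms with higher effective nuclear charge are more electronegative.
Neither a single period nor a single group — weigh both effects.
Al > Li: the two effects oppose for this pair; the across-period effect wins (1.61 vs 0.98).
Cl > Al: both are in period 3; the period trend gives Cl the larger value.
F > Cl: F sits above Cl in group 17, so the down-group effect alone puts F higher.
Approximate values (Pauling): Li 0.98, F 3.98, Al 1.61, Cl 3.16.
So from lowest to highest: Li < Al < Cl < F.

Li < Al < Cl < F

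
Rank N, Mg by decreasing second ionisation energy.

The second ionization energy removes an electron from the +1 ion. For each element: N⁺ still has 4 valence electrons; Mg⁺ still has 1 valence electron.
All are still removing valence electrons, so compare the +1 ions as you would atoms: IE_2 generally rises across a period (higher Z_eff) and falls down a group (larger shell), subject to the usual subshell exceptions.
Valence configurations: N⁺ [He]2s²2p², Mg⁺ [Ne]3s¹.
Approximate IE_2 values (kJ/mol): N 2856, Mg 1451.
Hence IE_2: Mg < N.

N > Mg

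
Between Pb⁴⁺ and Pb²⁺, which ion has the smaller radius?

Both ions have Z = 82 protons, but Pb⁴⁺ has lost more electrons, so its remaining electrons feel a larger effective nuclear charge per electron and are pulled in more tightly.
Higher positive charge → smaller ion, so Pb²⁺ > Pb⁴⁺.

Pb⁴⁺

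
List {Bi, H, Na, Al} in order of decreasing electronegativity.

H > Bi > Al > Na

H is in period 1, group 1; Na is in period 3, group 1; Al is in period 3, group 13; Bi is in period 6, group 15.
EN rises left→right (higher Z_eff, smaller atoms) and falls top→bottom (larger, more shielded atoms).
Here both period and group differ, so the two effects have to be weighed against each other.
Al > Na: Al lies to the right of Na in period 3, so the across-period effect alone puts Al higher.
Bi > Al: the two effects oppose for this pair; the across-period effect wins (2.02 vs 1.61).
H > Bi: the two effects oppose for this pair; the down-group effect wins (2.20 vs 2.02).
For reference (Pauling): H 2.20, Na 0.93, Al 1.61, Bi 2.02.
So from highest to lowest: H > Bi > Al > Na.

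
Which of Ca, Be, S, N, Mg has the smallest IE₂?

Ca

The second ionization energy removes an electron from the +1 ion. For each element: Ca⁺ still has 1 valence electron; Be⁺ still has 1 valence electron; S⁺ still has 5 valence electrons; N⁺ still has 4 valence electrons; Mg⁺ still has 1 valence electron.
All are still removing valence electrons, so compare the +1 ions as you would atoms: IE_2 generally rises across a period (higher Z_eff) and falls down a group (larger shell), subject to the usual subshell exceptions.
Valence configurations: Ca⁺ [Ar]4s¹, Be⁺ [He]2s¹, S⁺ [Ne]3s²3p³, N⁺ [He]2s²2p², Mg⁺ [Ne]3s¹.
Approximate IE_2 values (kJ/mol): Ca 1145, Be 1757, S 2252, N 2856, Mg 1451.
Overall IE_2 order: Ca < Mg < Be < S < N.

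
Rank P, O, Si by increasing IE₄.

The fourth ionization energy removes an electron from the +3 ion. For each element: P³⁺ still has 2 valence electrons; O³⁺ still has 3 valence electrons; Si³⁺ still has 1 valence electron.
All are still removing valence electrons, so compare the +3 ions as you would atoms: IE_4 generally rises across a period (higher Z_eff) and falls down a group (larger shell), subject to the usual subshell exceptions.
Valence configurations: P³⁺ [Ne]3s², O³⁺ [He]2s²2p¹, Si³⁺ [Ne]3s¹.
Approximate IE_4 values (kJ/mol): P 4964, O 7469, Si 4356.
So the fourth ionization energies run Si < P < O.

Si < P < O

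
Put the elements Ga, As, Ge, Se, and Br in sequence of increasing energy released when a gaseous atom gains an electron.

Ga, As, Ge, Se, Br

Ga is in period 4, group 13; Ge is in period 4, group 14; As is in period 4, group 15; Se is in period 4, group 16; Br is in period 4, group 17.
Atoms with high Z_eff and room in the valence shell (especially the halogens) have the most exothermic electron affinities.
All lie in period 4; the across-period trend (electron affinity increases left to right) applies, with the exception below.
Note the exception: Ge has a higher electron affinity than As, contrary to the simple trend — adding an electron to As's half-filled 4p³ is unfavourable, so Ge (4p²) has the more exothermic EA.
Tabulated electron affinity (kJ/mol): Ga 29, Ge 119, As 78, Se 195, Br 325.
So from lowest to highest: Ga < As < Ge < Se < Br.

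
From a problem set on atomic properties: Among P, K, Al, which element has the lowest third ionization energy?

IE_3 is the cost of taking one more electron from the +2 cation: P²⁺ still has 3 valence electrons; K²⁺ is already 1 electron into the core; Al²⁺ still has 1 valence electron.
Core electrons are held far more tightly than valence electrons, so K tops the IE_3 order.
Valence configurations: P²⁺ [Ne]3s²3p¹, Al²⁺ [Ne]3s¹.
Approximate IE_3 values (kJ/mol): P 2914, K 4420, Al 2745.
So the third ionization energies run Al < P < K.

Al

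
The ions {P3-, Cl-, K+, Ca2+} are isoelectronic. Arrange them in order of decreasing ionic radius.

All of these have 18 electrons, so size is governed by nuclear charge alone: the more protons, the stronger the pull on the same electron cloud, and the smaller the ion.
Nuclear charges: Ca2+ (Z=20), K+ (Z=19), Cl- (Z=17), P3- (Z=15).
Largest to smallest: P3- > Cl- > K+ > Ca2+.

P3- > Cl- > K+ > Ca2+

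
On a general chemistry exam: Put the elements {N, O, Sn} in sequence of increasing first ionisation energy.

Sn, O, N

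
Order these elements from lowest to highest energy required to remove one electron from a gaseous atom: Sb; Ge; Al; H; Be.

Al < Ge < Sb < Be < H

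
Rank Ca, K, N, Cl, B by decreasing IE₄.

B, N, Ca, K, Cl

IE_4 is the cost of taking one more electron from the +3 cation: Ca³⁺ is already 1 electron into the core; K³⁺ is already 2 electrons into the core; N³⁺ still has 2 valence electrons; Cl³⁺ still has 4 valence electrons; B³⁺ is the bare [He] core.
Usually core removal costs more than valence removal, but here the competition is close: a tightly held n=2 valence electron can cost more to remove than an n=3 core electron, so the actual values have to decide it.
Valence configurations: N³⁺ [He]2s², Cl³⁺ [Ne]3s²3p².
The numbers (kJ/mol): Ca 6491, K 5877, N 7475, Cl 5159, B 25026.
So the fourth ionization energies run Cl < K < Ca < N < B.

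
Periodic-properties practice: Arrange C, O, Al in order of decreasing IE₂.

After 1 electron has been removed, what remains? C⁺ still has 3 valence electrons; O⁺ still has 5 valence electrons; Al⁺ still has 2 valence electrons.
All are still removing valence electrons, so compare the +1 ions as you would atoms: IE_2 generally rises across a period (higher Z_eff) and falls down a group (larger shell), subject to the usual subshell exceptions.
Valence configurations: C⁺ [He]2s²2p¹, O⁺ [He]2s²2p³, Al⁺ [Ne]3s².
The numbers (kJ/mol): C 2353, O 3388, Al 1817.
So the second ionization energies run Al < C < O.

O > C > Al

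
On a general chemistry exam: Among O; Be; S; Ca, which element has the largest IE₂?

IE_2 is the cost of taking one more electron from the +1 cation: O⁺ still has 5 valence electrons; Be⁺ still has 1 valence electron; S⁺ still has 5 valence electrons; Ca⁺ still has 1 valence electron.
All are still removing valence electrons, so compare the +1 ions as you would atoms: IE_2 generally rises across a period (higher Z_eff) and falls down a group (larger shell), subject to the usual subshell exceptions.
Valence configurations: O⁺ [He]2s²2p³, Be⁺ [He]2s¹, S⁺ [Ne]3s²3p³, Ca⁺ [Ar]4s¹.
The numbers (kJ/mol): O 3388, Be 1757, S 2252, Ca 1145.
Putting it together, IE_2: Ca < Be < S < O.

O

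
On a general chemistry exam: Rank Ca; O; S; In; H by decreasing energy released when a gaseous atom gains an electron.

H is in period 1, group 1; O is in period 2, group 16; S is in period 3, group 16; Ca is in period 4, group 2; In is in period 5, group 13.
Adding an electron releases more energy for atoms nearer the top right (short of the noble gases).
These span different periods and groups, so the two trends combine.
In > Ca: period and group pull opposite ways; the across-period shift dominates (29 vs 2 kJ/mol).
H > In: the two effects oppose for this pair; the down-group effect wins (73 vs 29 kJ/mol).
O > H: the two effects oppose for this pair; the across-period effect wins (141 vs 73 kJ/mol).
S > O: this pair runs against the simple trend — see the exception note.
Note the exception: S has a higher electron affinity than O, contrary to the simple trend — the compact 2p subshell of O repels the added electron more than S's larger 3p does.
For reference (kJ/mol): H 73, O 141, S 200, Ca 2, In 29.
So from highest to lowest: S > O > H > In > Ca.

S > O > H > In > Ca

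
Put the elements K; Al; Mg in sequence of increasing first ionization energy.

Mg is in period 3, group 2; Al is in period 3, group 13; K is in period 4, group 1.
First ionization energy rises across a period (greater Z_eff holds electrons more tightly) and falls down a group (valence electrons are farther from the nucleus).
These span different periods and groups, so the two trends combine.
Al > K: both effects reinforce here, so Al is clearly the higher of the two.
Mg > Al: this pair runs against the simple trend — see the exception note.
Note the exception: Mg has a higher first ionization energy than Al, contrary to the simple trend — Al's single 3p electron is easier to remove than one from Mg's filled 3s².
For reference (kJ/mol): Mg 738, Al 578, K 419.
So from lowest to highest: K < Al < Mg.

K, Al, Mg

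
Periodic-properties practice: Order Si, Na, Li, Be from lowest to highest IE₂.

The second ionization energy removes an electron from the +1 ion. For each element: Si⁺ still has 3 valence electrons; Na⁺ is the bare [Ne] core; Li⁺ is the bare [He] core; Be⁺ still has 1 valence electron.
Core electrons are held far more tightly than valence electrons, so Na and Li top the IE_2 order.
Valence configurations: Si⁺ [Ne]3s²3p¹, Be⁺ [He]2s¹.
Approximate IE_2 values (kJ/mol): Si 1577, Na 4562, Li 7298, Be 1757.
Hence IE_2: Si < Be < Na < Li.

Si, Be, Na, Li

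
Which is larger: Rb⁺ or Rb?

Rb

Forming Rb⁺ removes 1 electron from Rb. Fewer electrons for the same nuclear charge means less shielding and a higher Z_eff on the remaining electrons, and for main-group metals the entire outer shell is lost.
A cation is smaller than its parent atom: Rb⁺ < Rb.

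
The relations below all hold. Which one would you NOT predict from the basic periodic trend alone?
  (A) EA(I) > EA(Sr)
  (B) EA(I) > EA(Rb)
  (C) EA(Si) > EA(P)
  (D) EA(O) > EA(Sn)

(C)

The general trend: electron affinity increases across a period and decreases down a group.
(A) I (period 5, group 17) vs Sr (period 5, group 2): the stated order agrees with the simple trend.
(B) I (period 5, group 17) vs Rb (period 5, group 1): the stated order agrees with the simple trend.
(C) Si (period 3, group 14) vs P (period 3, group 15): the stated order contradicts the simple trend.
(D) O (period 2, group 16) vs Sn (period 5, group 14): the stated order agrees with the simple trend.
The exception is (C): adding an electron to P's half-filled 3p³ is unfavourable, so Si (3p²) has the more exothermic EA.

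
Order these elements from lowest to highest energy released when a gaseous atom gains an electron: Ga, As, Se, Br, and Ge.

Adding an electron releases more energy for atoms nearer the top right (short of the noble gases).
All lie in period 4; the across-period trend (electron affinity increases left to right) applies, with the exception below.
Note the exception: Ge has a higher electron affinity than As, contrary to the simple trend — adding an electron to As's half-filled 4p³ is unfavourable, so Ge (4p²) has the more exothermic EA.
For reference (kJ/mol): Ga 29, Ge 119, As 78, Se 195, Br 325.
So from lowest to highest: Ga < As < Ge < Se < Br.

Ga, As, Ge, Se, Br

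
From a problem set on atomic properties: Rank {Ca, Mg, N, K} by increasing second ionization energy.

Ca, Mg, N, K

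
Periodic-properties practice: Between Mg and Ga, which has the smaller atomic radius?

Mg is in period 3, group 2; Ga is in period 4, group 13.
Radius decreases left→right (rising Z_eff, same n) and increases top→bottom (higher n).
A diagonal step moves right (one effect) and down (the opposite effect) at once.
Mg > Ga: the two effects oppose for this pair; the across-period effect wins (139 vs 124 pm).
For reference (pm): Mg 139, Ga 124.
So Ga has the smaller atomic radius (Ga < Mg).

Ga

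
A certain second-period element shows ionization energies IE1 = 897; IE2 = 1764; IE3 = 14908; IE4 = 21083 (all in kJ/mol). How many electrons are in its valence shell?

2

Look for the largest jump between consecutive ionization energies: IE3/IE2 ≈ 8.5, far larger than any earlier ratio.
That jump marks the point where a core electron is being removed. So the atom has 2 valence electrons.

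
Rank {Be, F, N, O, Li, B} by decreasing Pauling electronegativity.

F, O, N, B, Be, Li

Li is in period 2, group 1; Be is in period 2, group 2; B is in period 2, group 13; N is in period 2, group 15; O is in period 2, group 16; F is in period 2, group 17.
EN rises left→right (higher Z_eff, smaller atoms) and falls top→bottom (larger, more shielded atoms).
All lie in period 2, so electronegativity increases left to right.
So from highest to lowest: F > O > N > B > Be > Li.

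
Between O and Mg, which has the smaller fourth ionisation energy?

O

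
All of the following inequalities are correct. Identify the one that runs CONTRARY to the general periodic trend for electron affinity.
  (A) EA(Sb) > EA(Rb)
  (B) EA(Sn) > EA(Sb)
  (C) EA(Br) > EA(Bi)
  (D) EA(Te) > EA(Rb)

(B)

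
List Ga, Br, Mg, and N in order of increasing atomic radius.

N < Br < Ga < Mg

N is in period 2, group 15; Mg is in period 3, group 2; Ga is in period 4, group 13; Br is in period 4, group 17.
Moving right in a period, electrons are added to the same shell under a stronger nuclear pull, so atoms get smaller; moving down, a new shell is opened and atoms get larger.
Here both period and group differ, so the two effects have to be weighed against each other.
Br > N: period and group pull opposite ways; the down-group shift dominates (114 vs 71 pm).
Ga > Br: Ga lies to the left of Br in period 4, so the across-period effect alone puts Ga larger.
Mg > Ga: the two effects oppose for this pair; the across-period effect wins (139 vs 124 pm).
Tabulated atomic radius (pm): N 71, Mg 139, Ga 124, Br 114.
So from smallest to largest: N < Br < Ga < Mg.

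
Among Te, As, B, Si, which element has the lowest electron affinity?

B is in period 2, group 13; Si is in period 3, group 14; As is in period 4, group 15; Te is in period 5, group 16.
Atoms with high Z_eff and room in the valence shell (especially the halogens) have the most exothermic electron affinities.
A diagonal step moves right (one effect) and down (the opposite effect) at once.
As > B: period and group pull opposite ways; the across-period shift dominates (78 vs 27 kJ/mol).
Si > As: period and group pull opposite ways; the down-group shift dominates (134 vs 78 kJ/mol).
Te > Si: period and group pull opposite ways; the across-period shift dominates (190 vs 134 kJ/mol).
Tabulated electron affinity (kJ/mol): B 27, Si 134, As 78, Te 190.
The lowest electron affinity among these belongs to B.

B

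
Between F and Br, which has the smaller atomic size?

F

F is in period 2, group 17; Br is in period 4, group 17.
Moving right in a period, electrons are added to the same shell under a stronger nuclear pull, so atoms get smaller; moving down, a new shell is opened and atoms get larger.
All are in group 17, so atomic radius increases down the group.
So F has the smaller atomic size (F < Br).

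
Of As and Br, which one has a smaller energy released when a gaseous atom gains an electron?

As

As is in period 4, group 15; Br is in period 4, group 17.
Adding an electron releases more energy for atoms nearer the top right (short of the noble gases).
All lie in period 4, so electron affinity increases left to right.
So As has the smaller energy released when a gaseous atom gains an electron (As < Br).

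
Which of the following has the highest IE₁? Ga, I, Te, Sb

Removing the outermost electron gets harder across a period and easier down a group.
These span different periods and groups, so the two trends combine.
Sb > Ga: the two effects oppose for this pair; the across-period effect wins (831 vs 579 kJ/mol).
Te > Sb: Te lies to the right of Sb in period 5, so the across-period effect alone puts Te higher.
I > Te: both are in period 5; the period trend gives I the larger value.
For reference (kJ/mol): Ga 579, Sb 831, Te 869, I 1008.
The highest IE₁ among these belongs to I.

I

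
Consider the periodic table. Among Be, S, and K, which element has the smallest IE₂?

Be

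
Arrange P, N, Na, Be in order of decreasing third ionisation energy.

IE_3 is the cost of taking one more electron from the +2 cation: P²⁺ still has 3 valence electrons; N²⁺ still has 3 valence electrons; Na²⁺ is already 1 electron into the core; Be²⁺ is the bare [He] core.
Breaking into a closed-shell core is much more expensive than removing a leftover valence electron — Na and Be have the largest IE_3 here.
Valence configurations: P²⁺ [Ne]3s²3p¹, N²⁺ [He]2s²2p¹.
Approximate IE_3 values (kJ/mol): P 2914, N 4578, Na 6910, Be 14849.
Putting it together, IE_3: P < N < Na < Be.

Be, Na, N, P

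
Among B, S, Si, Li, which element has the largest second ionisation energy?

Li

After 1 electron has been removed, what remains? B⁺ still has 2 valence electrons; S⁺ still has 5 valence electrons; Si⁺ still has 3 valence electrons; Li⁺ is the bare [He] core.
Breaking into a closed-shell core is much more expensive than removing a leftover valence electron — Li has the largest IE_2 here.
Valence configurations: B⁺ [He]2s², S⁺ [Ne]3s²3p³, Si⁺ [Ne]3s²3p¹.
Tabulated IE_2 (kJ/mol): B 2427, S 2252, Si 1577, Li 7298.
Hence IE_2: Si < S < B < Li.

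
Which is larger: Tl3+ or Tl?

Forming Tl3+ removes 3 electrons from Tl. Fewer electrons for the same nuclear charge means less shielding and a higher Z_eff on the remaining electrons, and for main-group metals the entire outer shell is lost.
A cation is smaller than its parent atom: Tl3+ < Tl.

Tl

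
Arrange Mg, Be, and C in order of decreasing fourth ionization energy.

Consider each +3 ion: Mg³⁺ is already 1 electron into the core; Be³⁺ is already 1 electron into the core; C³⁺ still has 1 valence electron.
Core electrons are held far more tightly than valence electrons, so Mg and Be top the IE_4 order.
Tabulated IE_4 (kJ/mol): Mg 10543, Be 21007, C 6223.
Hence IE_4: C < Mg < Be.

Be, Mg, C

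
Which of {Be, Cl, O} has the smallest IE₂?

Be

Consider each +1 ion: Be⁺ still has 1 valence electron; Cl⁺ still has 6 valence electrons; O⁺ still has 5 valence electrons.
All are still removing valence electrons, so compare the +1 ions as you would atoms: IE_2 generally rises across a period (higher Z_eff) and falls down a group (larger shell), subject to the usual subshell exceptions.
Valence configurations: Be⁺ [He]2s¹, Cl⁺ [Ne]3s²3p⁴, O⁺ [He]2s²2p³.
The numbers (kJ/mol): Be 1757, Cl 2298, O 3388.
Putting it together, IE_2: Be < Cl < O.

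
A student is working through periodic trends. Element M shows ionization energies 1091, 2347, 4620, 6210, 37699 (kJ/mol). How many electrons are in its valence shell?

4

Look for the largest jump between consecutive ionization energies: IE5/IE4 ≈ 6.1, far larger than any earlier ratio.
That jump marks the point where a core electron is being removed. So the atom has 4 valence electrons.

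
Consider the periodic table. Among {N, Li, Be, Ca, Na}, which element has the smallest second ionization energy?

Ca

The second ionization energy removes an electron from the +1 ion. For each element: N⁺ still has 4 valence electrons; Li⁺ is the bare [He] core; Be⁺ still has 1 valence electron; Ca⁺ still has 1 valence electron; Na⁺ is the bare [Ne] core.
Core electrons are held far more tightly than valence electrons, so Na and Li top the IE_2 order.
Valence configurations: N⁺ [He]2s²2p², Be⁺ [He]2s¹, Ca⁺ [Ar]4s¹.
Approximate IE_2 values (kJ/mol): N 2856, Li 7298, Be 1757, Ca 1145, Na 4562.
Hence IE_2: Ca < Be < N < Na < Li.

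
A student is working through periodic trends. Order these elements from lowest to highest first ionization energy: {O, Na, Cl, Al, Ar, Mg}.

Na < Al < Mg < Cl < O < Ar

O is in period 2, group 16; Na is in period 3, group 1; Mg is in period 3, group 2; Al is in period 3, group 13; Cl is in period 3, group 17; Ar is in period 3, group 18.
IE₁ increases left→right with effective nuclear charge and decreases top→bottom as the valence shell moves farther out.
Here both period and group differ, so the two effects have to be weighed against each other.
Al > Na: Al lies to the right of Na in period 3, so the across-period effect alone puts Al higher.
Mg > Al: this pair runs against the simple trend — see the exception note.
Cl > Mg: Cl lies to the right of Mg in period 3, so the across-period effect alone puts Cl higher.
O > Cl: the two effects oppose for this pair; the down-group effect wins (1314 vs 1251 kJ/mol).
Ar > O: period and group pull opposite ways; the across-period shift dominates (1521 vs 1314 kJ/mol).
Note the exception: Mg has a higher first ionization energy than Al, contrary to the simple trend — Al's single 3p electron is easier to remove than one from Mg's filled 3s².
Approximate values (kJ/mol): O 1314, Na 496, Mg 738, Al 578, Cl 1251, Ar 1521.
So from lowest to highest: Na < Al < Mg < Cl < O < Ar.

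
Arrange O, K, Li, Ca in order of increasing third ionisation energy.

K, Ca, O, Li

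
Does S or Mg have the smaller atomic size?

Mg is in period 3, group 2; S is in period 3, group 16.
Across a period the added protons contract the valence shell; down a group each new principal shell makes the atom larger.
All lie in period 3, so atomic radius increases right to left.
So S has the smaller atomic size (S < Mg).

S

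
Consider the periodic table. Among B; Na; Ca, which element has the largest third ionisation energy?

IE_3 is the cost of taking one more electron from the +2 cation: B²⁺ still has 1 valence electron; Na²⁺ is already 1 electron into the core; Ca²⁺ is the bare [Ar] core.
Pulling an electron out of a noble-gas core costs far more than removing a remaining valence electron, so Ca and Na sit at the high end of IE_3.
The numbers (kJ/mol): B 3660, Na 6910, Ca 4912.
Hence IE_3: B < Ca < Na.

Na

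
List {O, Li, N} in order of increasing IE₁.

Li is in period 2, group 1; N is in period 2, group 15; O is in period 2, group 16.
IE₁ increases left→right with effective nuclear charge and decreases top→bottom as the valence shell moves farther out.
All lie in period 2; the across-period trend (first ionization energy increases left to right) applies, with the exception below.
Note the exception: N has a higher first ionization energy than O, contrary to the simple trend — pairing an electron in O's 2p⁴ costs repulsion energy, so O ionizes more easily than half-filled N (2p³).
For reference (kJ/mol): Li 520, N 1402, O 1314.
So from lowest to highest: Li < O < N.

Li, O, N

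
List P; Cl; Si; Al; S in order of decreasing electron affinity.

Cl, S, Si, P, Al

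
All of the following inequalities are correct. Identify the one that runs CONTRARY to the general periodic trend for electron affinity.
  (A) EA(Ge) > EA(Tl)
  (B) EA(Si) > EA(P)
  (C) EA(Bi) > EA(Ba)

The general trend: electron affinity increases across a period and decreases down a group.
(A) Ge (period 4, group 14) vs Tl (period 6, group 13): the stated order agrees with the simple trend.
(B) Si (period 3, group 14) vs P (period 3, group 15): the stated order contradicts the simple trend.
(C) Bi (period 6, group 15) vs Ba (period 6, group 2): the stated order agrees with the simple trend.
The exception is (B): adding an electron to P's half-filled 3p³ is unfavourable, so Si (3p²) has the more exothermic EA.

(B)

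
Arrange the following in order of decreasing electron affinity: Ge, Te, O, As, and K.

Te > O > Ge > As > K

O is in period 2, group 16; K is in period 4, group 1; Ge is in period 4, group 14; As is in period 4, group 15; Te is in period 5, group 16.
Atoms with high Z_eff and room in the valence shell (especially the halogens) have the most exothermic electron affinities.
Neither a single period nor a single group — weigh both effects.
As > K: As lies to the right of K in period 4, so the across-period effect alone puts As higher.
Ge > As: this pair runs against the simple trend — see the exception note.
O > Ge: relative to Ge, both the across-period and down-group shifts push O's electron affinity up.
Te > O: this pair runs against the simple trend — see the exception note.
Note the exception: Ge has a higher electron affinity than As, contrary to the simple trend — adding an electron to As's half-filled 4p³ is unfavourable, so Ge (4p²) has the more exothermic EA.
Note the exception: Te has a higher electron affinity than O, contrary to the simple trend — O's compact 2p subshell gives strong electron–electron repulsion on the added electron.
Approximate values (kJ/mol): O 141, K 48, Ge 119, As 78, Te 190.
So from highest to lowest: Te > O > Ge > As > K.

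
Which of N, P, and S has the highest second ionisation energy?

N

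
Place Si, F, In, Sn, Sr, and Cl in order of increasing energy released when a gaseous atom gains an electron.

F is in period 2, group 17; Si is in period 3, group 14; Cl is in period 3, group 17; Sr is in period 5, group 2; In is in period 5, group 13; Sn is in period 5, group 14.
EA tends to increase across a period and decrease down a group, though the pattern is less regular than for IE or radius.
Neither a single period nor a single group — weigh both effects.
In > Sr: In lies to the right of Sr in period 5, so the across-period effect alone puts In higher.
Sn > In: both are in period 5; the period trend gives Sn the larger value.
Si > Sn: Si sits above Sn in group 14, so the down-group effect alone puts Si higher.
F > Si: both effects reinforce here, so F is clearly the higher of the two.
Cl > F: this pair runs against the simple trend — see the exception note.
Note the exception: Cl has a higher electron affinity than F, contrary to the simple trend — F's small 2p subshell makes the incoming electron feel strong e⁻–e⁻ repulsion, so Cl actually releases more energy on gaining an electron.
Approximate values (kJ/mol): F 328, Si 134, Cl 349, Sr 5, In 29, Sn 107.
So from lowest to highest: Sr < In < Sn < Si < F < Cl.

Sr < In < Sn < Si < F < Cl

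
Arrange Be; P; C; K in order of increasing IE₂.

The second ionization energy removes an electron from the +1 ion. For each element: Be⁺ still has 1 valence electron; P⁺ still has 4 valence electrons; C⁺ still has 3 valence electrons; K⁺ is the bare [Ar] core.
Pulling an electron out of a noble-gas core costs far more than removing a remaining valence electron, so K sits at the high end of IE_2.
Valence configurations: Be⁺ [He]2s¹, P⁺ [Ne]3s²3p², C⁺ [He]2s²2p¹.
Tabulated IE_2 (kJ/mol): Be 1757, P 1907, C 2353, K 3052.
Hence IE_2: Be < P < C < K.

Be < P < C < K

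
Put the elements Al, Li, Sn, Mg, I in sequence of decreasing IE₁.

I, Mg, Sn, Al, Li

Li is in period 2, group 1; Mg is in period 3, group 2; Al is in period 3, group 13; Sn is in period 5, group 14; I is in period 5, group 17.
IE₁ increases left→right with effective nuclear charge and decreases top→bottom as the valence shell moves farther out.
Neither a single period nor a single group — weigh both effects.
Al > Li: period and group pull opposite ways; the across-period shift dominates (578 vs 520 kJ/mol).
Sn > Al: the two effects oppose for this pair; the across-period effect wins (709 vs 578 kJ/mol).
Mg > Sn: period and group pull opposite ways; the down-group shift dominates (738 vs 709 kJ/mol).
I > Mg: period and group pull opposite ways; the across-period shift dominates (1008 vs 738 kJ/mol).
Note the exception: Mg has a higher first ionization energy than Al, contrary to the simple trend — Al's single 3p electron is easier to remove than one from Mg's filled 3s².
For reference (kJ/mol): Li 520, Mg 738, Al 578, Sn 709, I 1008.
So from highest to lowest: I > Mg > Sn > Al > Li.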